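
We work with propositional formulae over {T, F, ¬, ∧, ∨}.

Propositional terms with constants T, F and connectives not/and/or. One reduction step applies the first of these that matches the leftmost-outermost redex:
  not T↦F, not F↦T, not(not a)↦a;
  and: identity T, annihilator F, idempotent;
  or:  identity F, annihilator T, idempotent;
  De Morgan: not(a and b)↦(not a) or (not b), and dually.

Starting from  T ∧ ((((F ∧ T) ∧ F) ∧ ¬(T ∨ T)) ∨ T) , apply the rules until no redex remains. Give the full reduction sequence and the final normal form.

Answer: normal form = T  (in 2 steps)

Derivation:
  start: T ∧ ((((F ∧ T) ∧ F) ∧ ¬(T ∨ T)) ∨ T)
  step 1: (((F ∧ T) ∧ F) ∧ ¬(T ∨ T)) ∨ T
  step 2: T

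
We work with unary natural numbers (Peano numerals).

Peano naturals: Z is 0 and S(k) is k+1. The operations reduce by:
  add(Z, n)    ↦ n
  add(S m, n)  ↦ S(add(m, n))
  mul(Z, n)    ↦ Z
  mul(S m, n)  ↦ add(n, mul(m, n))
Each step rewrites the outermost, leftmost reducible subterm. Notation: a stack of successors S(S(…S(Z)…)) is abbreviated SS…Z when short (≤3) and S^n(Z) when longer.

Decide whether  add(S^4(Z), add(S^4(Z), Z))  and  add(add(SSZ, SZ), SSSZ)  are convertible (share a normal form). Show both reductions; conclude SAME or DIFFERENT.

Answer: DIFFERENT — A ⇓ S^8(Z), B ⇓ S^6(Z)

Derivation:
Term A:
  start: add(S^4(Z), add(S^4(Z), Z))
  [1] S(add(SSSZ, add(S^4(Z), Z)))
  [2] S(S(add(SSZ, add(S^4(Z), Z))))
  [3] S(S(S(add(SZ, add(S^4(Z), Z)))))
  [4] S(S(S(S(add(Z, add(S^4(Z), Z))))))
  [5] S(S(S(S(add(S^4(Z), Z)))))
  [6] S(S(S(S(S(add(SSSZ, Z))))))
  [7] S(S(S(S(S(S(add(SSZ, Z)))))))
  [8] S(S(S(S(S(S(S(add(SZ, Z))))))))
  [9] S(S(S(S(S(S(S(S(add(Z, Z)))))))))
  [10] S^8(Z)

Term B:
  start: add(add(SSZ, SZ), SSSZ)
  [1] add(S(add(SZ, SZ)), SSSZ)
  [2] S(add(add(SZ, SZ), SSSZ))
  [3] S(add(S(add(Z, SZ)), SSSZ))
  [4] S(S(add(add(Z, SZ), SSSZ)))
  [5] S(S(add(SZ, SSSZ)))
  [6] S(S(S(add(Z, SSSZ))))
  [7] S^6(Z)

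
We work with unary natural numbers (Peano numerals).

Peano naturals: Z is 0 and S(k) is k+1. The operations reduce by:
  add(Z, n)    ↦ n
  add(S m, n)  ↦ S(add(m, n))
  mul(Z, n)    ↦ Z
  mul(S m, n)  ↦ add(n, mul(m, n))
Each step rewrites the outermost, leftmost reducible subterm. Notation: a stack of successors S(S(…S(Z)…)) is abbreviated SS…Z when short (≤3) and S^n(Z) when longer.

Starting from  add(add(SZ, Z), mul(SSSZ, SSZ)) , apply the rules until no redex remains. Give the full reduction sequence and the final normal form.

Answer: normal form = S^7(Z)  (in 17 steps)

Reduction:
  start: add(add(SZ, Z), mul(SSSZ, SSZ))
  →1  add(S(add(Z, Z)), mul(SSSZ, SSZ))
  →2  S(add(add(Z, Z), mul(SSSZ, SSZ)))
  →3  S(add(Z, mul(SSSZ, SSZ)))
  →4  S(mul(SSSZ, SSZ))
  →5  S(add(SSZ, mul(SSZ, SSZ)))
  →6  S(S(add(SZ, mul(SSZ, SSZ))))
  →7  S(S(S(add(Z, mul(SSZ, SSZ)))))
  →8  S(S(S(mul(SSZ, SSZ))))
  →9  S(S(S(add(SSZ, mul(SZ, SSZ)))))
  →10  S(S(S(S(add(SZ, mul(SZ, SSZ))))))
  →11  S(S(S(S(S(add(Z, mul(SZ, SSZ)))))))
  →12  S(S(S(S(S(mul(SZ, SSZ))))))
  →13  S(S(S(S(S(add(SSZ, mul(Z, SSZ)))))))
  →14  S(S(S(S(S(S(add(SZ, mul(Z, SSZ))))))))
  →15  S(S(S(S(S(S(S(add(Z, mul(Z, SSZ)))))))))
  →16  S(S(S(S(S(S(S(mul(Z, SSZ))))))))
  →17  S^7(Z)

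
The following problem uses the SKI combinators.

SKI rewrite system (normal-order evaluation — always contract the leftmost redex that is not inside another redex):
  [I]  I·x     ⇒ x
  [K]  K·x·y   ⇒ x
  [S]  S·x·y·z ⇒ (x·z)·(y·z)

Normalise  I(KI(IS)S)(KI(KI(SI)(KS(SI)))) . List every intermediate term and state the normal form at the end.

Answer: normal form = SI  (in 4 steps)

Derivation:
  start: I(KI(IS)S)(KI(KI(SI)(KS(SI))))
  step 1: KI(IS)S(KI(KI(SI)(KS(SI))))
  step 2: IS(KI(KI(SI)(KS(SI))))
  step 3: S(KI(KI(SI)(KS(SI))))
  step 4: SI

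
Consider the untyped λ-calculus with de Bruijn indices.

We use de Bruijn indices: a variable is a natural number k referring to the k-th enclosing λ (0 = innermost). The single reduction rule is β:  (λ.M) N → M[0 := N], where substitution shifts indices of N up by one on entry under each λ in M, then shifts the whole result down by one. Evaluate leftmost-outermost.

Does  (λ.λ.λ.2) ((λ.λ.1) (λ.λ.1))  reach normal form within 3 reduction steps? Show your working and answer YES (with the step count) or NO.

Answer: YES — reaches normal form λ.λ.λ.λ.λ.1 in 2 ≤ 3 steps

Reduction:
  start: (λ.λ.λ.2) ((λ.λ.1) (λ.λ.1))
  [1] λ.λ.(λ.λ.1) (λ.λ.1)
  [2] λ.λ.λ.λ.λ.1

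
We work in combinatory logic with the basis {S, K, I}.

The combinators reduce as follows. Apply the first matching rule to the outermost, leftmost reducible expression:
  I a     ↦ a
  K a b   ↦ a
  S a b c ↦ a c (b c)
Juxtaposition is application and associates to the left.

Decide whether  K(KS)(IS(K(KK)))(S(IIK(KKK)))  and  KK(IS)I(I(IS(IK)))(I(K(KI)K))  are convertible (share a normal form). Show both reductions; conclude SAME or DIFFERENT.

Term A:
  start: K(KS)(IS(K(KK)))(S(IIK(KKK)))
  [1] KS(S(IIK(KKK)))
  [2] S

Term B:
  start: KK(IS)I(I(IS(IK)))(I(K(KI)K))
  [1] KI(I(IS(IK)))(I(K(KI)K))
  [2] I(I(K(KI)K))
  [3] I(K(KI)K)
  [4] K(KI)K
  [5] KI

Answer: DIFFERENT — A ⇓ S, B ⇓ KI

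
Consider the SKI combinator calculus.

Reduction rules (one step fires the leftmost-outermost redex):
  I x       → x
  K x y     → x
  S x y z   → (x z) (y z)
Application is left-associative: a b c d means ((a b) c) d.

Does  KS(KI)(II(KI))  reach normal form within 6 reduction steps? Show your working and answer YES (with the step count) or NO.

Answer: YES — reaches normal form S(KI) in 3 ≤ 6 steps

Working:
  start: KS(KI)(II(KI))
  →1  S(II(KI))
  →2  S(I(KI))
  →3  S(KI)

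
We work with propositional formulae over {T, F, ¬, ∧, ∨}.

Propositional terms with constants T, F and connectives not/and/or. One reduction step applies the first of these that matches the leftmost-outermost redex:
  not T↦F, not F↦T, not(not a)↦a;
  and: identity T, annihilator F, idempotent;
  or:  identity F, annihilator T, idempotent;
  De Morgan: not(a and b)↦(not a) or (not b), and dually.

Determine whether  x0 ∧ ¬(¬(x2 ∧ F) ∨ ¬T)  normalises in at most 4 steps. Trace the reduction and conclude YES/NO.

  start: x0 ∧ ¬(¬(x2 ∧ F) ∨ ¬T)
  [1] x0 ∧ (¬¬(x2 ∧ F) ∧ ¬¬T)
  [2] x0 ∧ ((x2 ∧ F) ∧ ¬¬T)
  [3] x0 ∧ (F ∧ ¬¬T)
  [4] x0 ∧ F

Answer: NO — after 4 steps the term is x0 ∧ F, not yet normal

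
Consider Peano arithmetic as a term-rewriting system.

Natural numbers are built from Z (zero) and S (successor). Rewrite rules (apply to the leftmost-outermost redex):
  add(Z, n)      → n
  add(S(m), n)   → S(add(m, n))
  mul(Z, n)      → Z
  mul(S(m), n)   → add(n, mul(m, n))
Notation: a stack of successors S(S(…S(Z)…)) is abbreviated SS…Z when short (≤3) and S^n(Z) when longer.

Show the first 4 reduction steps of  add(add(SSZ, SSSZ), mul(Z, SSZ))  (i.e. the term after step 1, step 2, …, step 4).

  start: add(add(SSZ, SSSZ), mul(Z, SSZ))
  →1  add(S(add(SZ, SSSZ)), mul(Z, SSZ))
  →2  S(add(add(SZ, SSSZ), mul(Z, SSZ)))
  →3  S(add(S(add(Z, SSSZ)), mul(Z, SSZ)))
  →4  S(S(add(add(Z, SSSZ), mul(Z, SSZ))))

Answer: after 4 steps: S(S(add(add(Z, SSSZ), mul(Z, SSZ))))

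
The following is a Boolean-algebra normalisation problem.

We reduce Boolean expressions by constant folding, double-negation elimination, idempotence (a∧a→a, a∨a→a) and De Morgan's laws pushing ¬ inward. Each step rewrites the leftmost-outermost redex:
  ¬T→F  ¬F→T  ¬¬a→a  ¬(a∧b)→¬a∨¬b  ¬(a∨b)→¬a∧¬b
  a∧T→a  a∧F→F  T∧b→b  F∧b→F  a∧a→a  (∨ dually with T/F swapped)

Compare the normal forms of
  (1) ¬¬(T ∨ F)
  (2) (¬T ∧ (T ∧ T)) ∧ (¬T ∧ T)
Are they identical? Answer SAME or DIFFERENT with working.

Term A:
  start: ¬¬(T ∨ F)
  →1  T ∨ F
  →2  T

Term B:
  start: (¬T ∧ (T ∧ T)) ∧ (¬T ∧ T)
  →1  (F ∧ (T ∧ T)) ∧ (¬T ∧ T)
  →2  F ∧ (¬T ∧ T)
  →3  F

Answer: DIFFERENT — A ⇓ T, B ⇓ F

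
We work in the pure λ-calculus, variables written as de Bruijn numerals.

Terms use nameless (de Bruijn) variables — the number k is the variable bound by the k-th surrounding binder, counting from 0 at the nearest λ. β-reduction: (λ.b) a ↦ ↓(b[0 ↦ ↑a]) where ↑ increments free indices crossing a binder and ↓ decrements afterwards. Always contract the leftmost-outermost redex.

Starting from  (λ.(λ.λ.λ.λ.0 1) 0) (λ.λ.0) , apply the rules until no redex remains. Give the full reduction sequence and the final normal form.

  start: (λ.(λ.λ.λ.λ.0 1) 0) (λ.λ.0)
  [1] (λ.λ.λ.λ.0 1) (λ.λ.0)
  [2] λ.λ.λ.0 1

Answer: normal form = λ.λ.λ.0 1  (in 2 steps)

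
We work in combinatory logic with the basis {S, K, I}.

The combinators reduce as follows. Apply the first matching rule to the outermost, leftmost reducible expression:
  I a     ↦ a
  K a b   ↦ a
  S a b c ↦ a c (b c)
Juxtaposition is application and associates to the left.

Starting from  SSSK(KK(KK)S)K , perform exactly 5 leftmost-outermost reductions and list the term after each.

  start: SSSK(KK(KK)S)K
  [1] SK(SK)(KK(KK)S)K
  [2] K(KK(KK)S)(SK(KK(KK)S))K
  [3] KK(KK)SK
  [4] KSK
  [5] S

Answer: after 5 steps: S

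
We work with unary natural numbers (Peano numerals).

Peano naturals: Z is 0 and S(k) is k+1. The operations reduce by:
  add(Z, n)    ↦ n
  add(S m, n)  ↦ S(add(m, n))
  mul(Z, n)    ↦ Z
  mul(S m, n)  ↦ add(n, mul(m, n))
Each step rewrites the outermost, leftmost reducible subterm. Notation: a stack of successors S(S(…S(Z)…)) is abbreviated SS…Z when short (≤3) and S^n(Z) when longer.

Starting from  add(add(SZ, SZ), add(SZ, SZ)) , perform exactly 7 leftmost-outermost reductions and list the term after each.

Answer: after 7 steps: S^4(Z)

Derivation:
  start: add(add(SZ, SZ), add(SZ, SZ))
  →1  add(S(add(Z, SZ)), add(SZ, SZ))
  →2  S(add(add(Z, SZ), add(SZ, SZ)))
  →3  S(add(SZ, add(SZ, SZ)))
  →4  S(S(add(Z, add(SZ, SZ))))
  →5  S(S(add(SZ, SZ)))
  →6  S(S(S(add(Z, SZ))))
  →7  S^4(Z)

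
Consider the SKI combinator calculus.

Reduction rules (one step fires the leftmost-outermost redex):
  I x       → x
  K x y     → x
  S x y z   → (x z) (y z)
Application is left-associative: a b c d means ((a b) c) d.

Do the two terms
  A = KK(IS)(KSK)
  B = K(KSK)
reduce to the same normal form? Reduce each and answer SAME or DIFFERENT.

Term A:
  start: KK(IS)(KSK)
  step 1: K(KSK)
  step 2: KS

Term B:
  start: K(KSK)
  step 1: KS

Answer: SAME — A ⇓ KS, B ⇓ KS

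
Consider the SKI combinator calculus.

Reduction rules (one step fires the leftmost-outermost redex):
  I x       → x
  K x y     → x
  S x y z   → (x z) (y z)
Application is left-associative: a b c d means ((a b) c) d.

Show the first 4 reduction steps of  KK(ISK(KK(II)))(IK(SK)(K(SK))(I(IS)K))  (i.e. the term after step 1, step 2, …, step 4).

Answer: after 4 steps: K(SK(ISK))

Working:
  start: KK(ISK(KK(II)))(IK(SK)(K(SK))(I(IS)K))
  [1] K(IK(SK)(K(SK))(I(IS)K))
  [2] K(K(SK)(K(SK))(I(IS)K))
  [3] K(SK(I(IS)K))
  [4] K(SK(ISK))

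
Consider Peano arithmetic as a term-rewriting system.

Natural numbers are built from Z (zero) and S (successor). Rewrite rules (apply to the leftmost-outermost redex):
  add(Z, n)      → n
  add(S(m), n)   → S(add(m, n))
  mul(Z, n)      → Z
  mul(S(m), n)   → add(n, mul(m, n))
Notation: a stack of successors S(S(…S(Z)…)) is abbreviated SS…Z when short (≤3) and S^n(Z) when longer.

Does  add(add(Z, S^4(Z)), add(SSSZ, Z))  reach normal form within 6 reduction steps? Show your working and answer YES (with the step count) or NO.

Answer: NO — after 6 steps the term is S(S(S(S(add(SSSZ, Z))))), not yet normal

Derivation:
  start: add(add(Z, S^4(Z)), add(SSSZ, Z))
  →1  add(S^4(Z), add(SSSZ, Z))
  →2  S(add(SSSZ, add(SSSZ, Z)))
  →3  S(S(add(SSZ, add(SSSZ, Z))))
  →4  S(S(S(add(SZ, add(SSSZ, Z)))))
  →5  S(S(S(S(add(Z, add(SSSZ, Z))))))
  →6  S(S(S(S(add(SSSZ, Z)))))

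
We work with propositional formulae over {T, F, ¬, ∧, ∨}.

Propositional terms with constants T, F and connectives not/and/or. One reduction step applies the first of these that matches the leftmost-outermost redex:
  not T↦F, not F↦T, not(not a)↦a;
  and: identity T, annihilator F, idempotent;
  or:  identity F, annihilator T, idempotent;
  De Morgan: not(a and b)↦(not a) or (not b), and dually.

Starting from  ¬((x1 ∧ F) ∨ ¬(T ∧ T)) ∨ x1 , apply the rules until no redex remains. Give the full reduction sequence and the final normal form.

Answer: normal form = T  (in 8 steps)

Reduction:
  start: ¬((x1 ∧ F) ∨ ¬(T ∧ T)) ∨ x1
  step 1: (¬(x1 ∧ F) ∧ ¬¬(T ∧ T)) ∨ x1
  step 2: ((¬x1 ∨ ¬F) ∧ ¬¬(T ∧ T)) ∨ x1
  step 3: ((¬x1 ∨ T) ∧ ¬¬(T ∧ T)) ∨ x1
  step 4: (T ∧ ¬¬(T ∧ T)) ∨ x1
  step 5: ¬¬(T ∧ T) ∨ x1
  step 6: (T ∧ T) ∨ x1
  step 7: T ∨ x1
  step 8: T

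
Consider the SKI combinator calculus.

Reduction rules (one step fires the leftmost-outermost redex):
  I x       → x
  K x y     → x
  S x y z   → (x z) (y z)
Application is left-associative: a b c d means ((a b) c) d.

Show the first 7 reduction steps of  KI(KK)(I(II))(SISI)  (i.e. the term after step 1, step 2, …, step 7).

Answer: after 7 steps: I(SI)

Derivation:
  start: KI(KK)(I(II))(SISI)
  [1] I(I(II))(SISI)
  [2] I(II)(SISI)
  [3] II(SISI)
  [4] I(SISI)
  [5] SISI
  [6] II(SI)
  [7] I(SI)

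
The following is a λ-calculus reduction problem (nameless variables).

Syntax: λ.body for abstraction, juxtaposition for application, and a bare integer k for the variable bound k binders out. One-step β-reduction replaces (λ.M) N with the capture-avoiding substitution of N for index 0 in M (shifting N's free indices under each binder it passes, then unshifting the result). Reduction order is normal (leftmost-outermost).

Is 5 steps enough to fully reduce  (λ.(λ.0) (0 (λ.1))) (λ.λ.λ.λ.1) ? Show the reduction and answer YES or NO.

Answer: YES — reaches normal form λ.λ.λ.1 in 3 ≤ 5 steps

Working:
  start: (λ.(λ.0) (0 (λ.1))) (λ.λ.λ.λ.1)
  →1  (λ.0) ((λ.λ.λ.λ.1) (λ.λ.λ.λ.λ.1))
  →2  (λ.λ.λ.λ.1) (λ.λ.λ.λ.λ.1)
  →3  λ.λ.λ.1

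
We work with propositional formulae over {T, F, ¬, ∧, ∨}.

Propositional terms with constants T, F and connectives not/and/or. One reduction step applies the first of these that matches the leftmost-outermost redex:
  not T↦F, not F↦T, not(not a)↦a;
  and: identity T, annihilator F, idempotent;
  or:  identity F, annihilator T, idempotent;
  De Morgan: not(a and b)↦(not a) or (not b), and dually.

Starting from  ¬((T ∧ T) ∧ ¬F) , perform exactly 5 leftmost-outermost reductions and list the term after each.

  start: ¬((T ∧ T) ∧ ¬F)
  [1] ¬(T ∧ T) ∨ ¬¬F
  [2] (¬T ∨ ¬T) ∨ ¬¬F
  [3] ¬T ∨ ¬¬F
  [4] F ∨ ¬¬F
  [5] ¬¬F

Answer: after 5 steps: ¬¬F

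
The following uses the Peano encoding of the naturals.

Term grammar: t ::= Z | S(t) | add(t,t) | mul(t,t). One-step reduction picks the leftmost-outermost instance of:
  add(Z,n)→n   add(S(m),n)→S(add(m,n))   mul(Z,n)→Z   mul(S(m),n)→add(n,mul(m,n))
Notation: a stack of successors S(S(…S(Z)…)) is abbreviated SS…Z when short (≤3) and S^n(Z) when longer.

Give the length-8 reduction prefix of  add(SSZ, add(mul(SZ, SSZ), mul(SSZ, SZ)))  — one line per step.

  start: add(SSZ, add(mul(SZ, SSZ), mul(SSZ, SZ)))
  [1] S(add(SZ, add(mul(SZ, SSZ), mul(SSZ, SZ))))
  [2] S(S(add(Z, add(mul(SZ, SSZ), mul(SSZ, SZ)))))
  [3] S(S(add(mul(SZ, SSZ), mul(SSZ, SZ))))
  [4] S(S(add(add(SSZ, mul(Z, SSZ)), mul(SSZ, SZ))))
  [5] S(S(add(S(add(SZ, mul(Z, SSZ))), mul(SSZ, SZ))))
  [6] S(S(S(add(add(SZ, mul(Z, SSZ)), mul(SSZ, SZ)))))
  [7] S(S(S(add(S(add(Z, mul(Z, SSZ))), mul(SSZ, SZ)))))
  [8] S(S(S(S(add(add(Z, mul(Z, SSZ)), mul(SSZ, SZ))))))

Answer: after 8 steps: S(S(S(S(add(add(Z, mul(Z, SSZ)), mul(SSZ, SZ))))))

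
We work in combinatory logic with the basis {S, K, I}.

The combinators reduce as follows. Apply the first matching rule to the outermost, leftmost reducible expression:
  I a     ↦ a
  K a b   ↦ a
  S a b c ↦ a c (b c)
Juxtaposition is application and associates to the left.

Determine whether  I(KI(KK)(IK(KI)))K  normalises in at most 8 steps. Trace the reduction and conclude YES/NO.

Answer: YES — reaches normal form KI in 5 ≤ 8 steps

Working:
  start: I(KI(KK)(IK(KI)))K
  step 1: KI(KK)(IK(KI))K
  step 2: I(IK(KI))K
  step 3: IK(KI)K
  step 4: K(KI)K
  step 5: KI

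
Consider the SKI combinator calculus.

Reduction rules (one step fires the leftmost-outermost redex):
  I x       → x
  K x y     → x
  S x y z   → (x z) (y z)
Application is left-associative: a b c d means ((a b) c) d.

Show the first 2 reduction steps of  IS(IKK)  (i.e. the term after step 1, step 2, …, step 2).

  start: IS(IKK)
  →1  S(IKK)
  →2  S(KK)

Answer: after 2 steps: S(KK)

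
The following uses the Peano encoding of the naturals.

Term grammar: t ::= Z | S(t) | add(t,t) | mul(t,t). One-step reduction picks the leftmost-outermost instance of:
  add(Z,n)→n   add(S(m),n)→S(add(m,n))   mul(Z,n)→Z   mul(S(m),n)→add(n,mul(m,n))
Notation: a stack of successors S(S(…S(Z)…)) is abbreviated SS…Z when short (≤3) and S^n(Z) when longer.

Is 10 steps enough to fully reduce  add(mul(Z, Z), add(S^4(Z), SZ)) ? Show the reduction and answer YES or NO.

  start: add(mul(Z, Z), add(S^4(Z), SZ))
  →1  add(Z, add(S^4(Z), SZ))
  →2  add(S^4(Z), SZ)
  →3  S(add(SSSZ, SZ))
  →4  S(S(add(SSZ, SZ)))
  →5  S(S(S(add(SZ, SZ))))
  →6  S(S(S(S(add(Z, SZ)))))
  →7  S^5(Z)

Answer: YES — reaches normal form S^5(Z) in 7 ≤ 10 steps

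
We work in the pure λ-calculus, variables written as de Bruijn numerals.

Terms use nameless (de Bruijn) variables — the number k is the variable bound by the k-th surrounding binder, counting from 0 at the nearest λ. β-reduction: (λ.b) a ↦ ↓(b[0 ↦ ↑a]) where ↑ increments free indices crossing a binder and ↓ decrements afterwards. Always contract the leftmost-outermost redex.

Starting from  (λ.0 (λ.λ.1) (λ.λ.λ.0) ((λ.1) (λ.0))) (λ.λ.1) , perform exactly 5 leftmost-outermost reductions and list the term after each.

Answer: after 5 steps: λ.λ.λ.1

Derivation:
  start: (λ.0 (λ.λ.1) (λ.λ.λ.0) ((λ.1) (λ.0))) (λ.λ.1)
  [1] (λ.λ.1) (λ.λ.1) (λ.λ.λ.0) ((λ.λ.λ.1) (λ.0))
  [2] (λ.λ.λ.1) (λ.λ.λ.0) ((λ.λ.λ.1) (λ.0))
  [3] (λ.λ.1) ((λ.λ.λ.1) (λ.0))
  [4] λ.(λ.λ.λ.1) (λ.0)
  [5] λ.λ.λ.1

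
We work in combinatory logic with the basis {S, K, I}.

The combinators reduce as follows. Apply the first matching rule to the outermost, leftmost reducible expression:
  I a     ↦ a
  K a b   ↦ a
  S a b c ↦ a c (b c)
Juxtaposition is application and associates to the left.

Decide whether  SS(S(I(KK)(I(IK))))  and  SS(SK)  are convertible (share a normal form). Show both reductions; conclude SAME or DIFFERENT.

Answer: SAME — A ⇓ SS(SK), B ⇓ SS(SK)

Reduction:
Term A:
  start: SS(S(I(KK)(I(IK))))
  [1] SS(S(KK(I(IK))))
  [2] SS(SK)

Term B:
  start: SS(SK)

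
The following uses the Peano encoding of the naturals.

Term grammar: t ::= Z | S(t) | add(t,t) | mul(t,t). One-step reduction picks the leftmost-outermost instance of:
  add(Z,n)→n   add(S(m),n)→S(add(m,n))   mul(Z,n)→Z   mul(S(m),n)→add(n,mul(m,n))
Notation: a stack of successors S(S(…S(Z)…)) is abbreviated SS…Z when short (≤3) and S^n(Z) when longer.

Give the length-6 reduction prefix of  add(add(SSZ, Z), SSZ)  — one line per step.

  start: add(add(SSZ, Z), SSZ)
  →1  add(S(add(SZ, Z)), SSZ)
  →2  S(add(add(SZ, Z), SSZ))
  →3  S(add(S(add(Z, Z)), SSZ))
  →4  S(S(add(add(Z, Z), SSZ)))
  →5  S(S(add(Z, SSZ)))
  →6  S^4(Z)

Answer: after 6 steps: S^4(Z)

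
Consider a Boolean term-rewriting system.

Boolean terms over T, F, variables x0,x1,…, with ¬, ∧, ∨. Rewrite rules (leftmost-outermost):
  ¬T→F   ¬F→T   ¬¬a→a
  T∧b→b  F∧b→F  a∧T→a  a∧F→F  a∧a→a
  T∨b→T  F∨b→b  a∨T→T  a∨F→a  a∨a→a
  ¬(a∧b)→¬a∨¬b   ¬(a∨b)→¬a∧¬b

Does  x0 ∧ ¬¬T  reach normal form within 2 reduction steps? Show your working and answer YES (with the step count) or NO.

Answer: YES — reaches normal form x0 in 2 ≤ 2 steps

Reduction:
  start: x0 ∧ ¬¬T
  step 1: x0 ∧ T
  step 2: x0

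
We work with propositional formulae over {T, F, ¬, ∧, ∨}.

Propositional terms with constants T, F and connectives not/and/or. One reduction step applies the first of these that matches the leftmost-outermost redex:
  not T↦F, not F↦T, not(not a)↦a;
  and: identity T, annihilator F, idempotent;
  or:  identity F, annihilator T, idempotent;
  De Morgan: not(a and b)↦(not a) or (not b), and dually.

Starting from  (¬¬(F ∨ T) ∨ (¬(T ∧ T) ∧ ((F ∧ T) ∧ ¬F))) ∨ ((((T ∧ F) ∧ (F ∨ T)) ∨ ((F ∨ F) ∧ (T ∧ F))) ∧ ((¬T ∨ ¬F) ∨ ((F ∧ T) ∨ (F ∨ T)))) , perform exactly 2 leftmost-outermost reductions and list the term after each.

Answer: after 2 steps: (T ∨ (¬(T ∧ T) ∧ ((F ∧ T) ∧ ¬F))) ∨ ((((T ∧ F) ∧ (F ∨ T)) ∨ ((F ∨ F) ∧ (T ∧ F))) ∧ ((¬T ∨ ¬F) ∨ ((F ∧ T) ∨ (F ∨ T))))

Working:
  start: (¬¬(F ∨ T) ∨ (¬(T ∧ T) ∧ ((F ∧ T) ∧ ¬F))) ∨ ((((T ∧ F) ∧ (F ∨ T)) ∨ ((F ∨ F) ∧ (T ∧ F))) ∧ ((¬T ∨ ¬F) ∨ ((F ∧ T) ∨ (F ∨ T))))
  →1  ((F ∨ T) ∨ (¬(T ∧ T) ∧ ((F ∧ T) ∧ ¬F))) ∨ ((((T ∧ F) ∧ (F ∨ T)) ∨ ((F ∨ F) ∧ (T ∧ F))) ∧ ((¬T ∨ ¬F) ∨ ((F ∧ T) ∨ (F ∨ T))))
  →2  (T ∨ (¬(T ∧ T) ∧ ((F ∧ T) ∧ ¬F))) ∨ ((((T ∧ F) ∧ (F ∨ T)) ∨ ((F ∨ F) ∧ (T ∧ F))) ∧ ((¬T ∨ ¬F) ∨ ((F ∧ T) ∨ (F ∨ T))))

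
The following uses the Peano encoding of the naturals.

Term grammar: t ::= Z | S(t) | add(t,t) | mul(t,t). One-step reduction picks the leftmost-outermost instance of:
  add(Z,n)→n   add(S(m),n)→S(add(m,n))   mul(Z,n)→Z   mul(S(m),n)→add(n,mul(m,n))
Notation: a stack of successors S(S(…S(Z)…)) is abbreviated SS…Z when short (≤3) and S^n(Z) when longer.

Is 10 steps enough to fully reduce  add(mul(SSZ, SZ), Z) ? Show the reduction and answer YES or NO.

Answer: YES — reaches normal form SSZ in 10 ≤ 10 steps

Derivation:
  start: add(mul(SSZ, SZ), Z)
  [1] add(add(SZ, mul(SZ, SZ)), Z)
  [2] add(S(add(Z, mul(SZ, SZ))), Z)
  [3] S(add(add(Z, mul(SZ, SZ)), Z))
  [4] S(add(mul(SZ, SZ), Z))
  [5] S(add(add(SZ, mul(Z, SZ)), Z))
  [6] S(add(S(add(Z, mul(Z, SZ))), Z))
  [7] S(S(add(add(Z, mul(Z, SZ)), Z)))
  [8] S(S(add(mul(Z, SZ), Z)))
  [9] S(S(add(Z, Z)))
  [10] SSZ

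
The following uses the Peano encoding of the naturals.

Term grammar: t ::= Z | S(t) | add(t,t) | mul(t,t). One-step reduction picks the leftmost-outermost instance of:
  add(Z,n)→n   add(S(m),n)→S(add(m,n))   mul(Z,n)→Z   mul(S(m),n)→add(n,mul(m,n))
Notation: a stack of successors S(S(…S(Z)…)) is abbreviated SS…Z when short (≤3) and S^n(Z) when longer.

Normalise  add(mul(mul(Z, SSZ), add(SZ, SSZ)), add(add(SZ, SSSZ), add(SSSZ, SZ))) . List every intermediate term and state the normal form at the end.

  start: add(mul(mul(Z, SSZ), add(SZ, SSZ)), add(add(SZ, SSSZ), add(SSSZ, SZ)))
  step 1: add(mul(Z, add(SZ, SSZ)), add(add(SZ, SSSZ), add(SSSZ, SZ)))
  step 2: add(Z, add(add(SZ, SSSZ), add(SSSZ, SZ)))
  step 3: add(add(SZ, SSSZ), add(SSSZ, SZ))
  step 4: add(S(add(Z, SSSZ)), add(SSSZ, SZ))
  step 5: S(add(add(Z, SSSZ), add(SSSZ, SZ)))
  step 6: S(add(SSSZ, add(SSSZ, SZ)))
  step 7: S(S(add(SSZ, add(SSSZ, SZ))))
  step 8: S(S(S(add(SZ, add(SSSZ, SZ)))))
  step 9: S(S(S(S(add(Z, add(SSSZ, SZ))))))
  step 10: S(S(S(S(add(SSSZ, SZ)))))
  step 11: S(S(S(S(S(add(SSZ, SZ))))))
  step 12: S(S(S(S(S(S(add(SZ, SZ)))))))
  step 13: S(S(S(S(S(S(S(add(Z, SZ))))))))
  step 14: S^8(Z)

Answer: normal form = S^8(Z)  (in 14 steps)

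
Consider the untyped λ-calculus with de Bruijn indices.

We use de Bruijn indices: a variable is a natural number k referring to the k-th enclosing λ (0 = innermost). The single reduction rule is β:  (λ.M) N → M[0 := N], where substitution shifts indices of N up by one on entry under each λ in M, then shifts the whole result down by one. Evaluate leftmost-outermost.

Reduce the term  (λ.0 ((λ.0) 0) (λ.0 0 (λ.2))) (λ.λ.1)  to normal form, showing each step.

  start: (λ.0 ((λ.0) 0) (λ.0 0 (λ.2))) (λ.λ.1)
  step 1: (λ.λ.1) ((λ.0) (λ.λ.1)) (λ.0 0 (λ.λ.λ.1))
  step 2: (λ.(λ.0) (λ.λ.1)) (λ.0 0 (λ.λ.λ.1))
  step 3: (λ.0) (λ.λ.1)
  step 4: λ.λ.1

Answer: normal form = λ.λ.1  (in 4 steps)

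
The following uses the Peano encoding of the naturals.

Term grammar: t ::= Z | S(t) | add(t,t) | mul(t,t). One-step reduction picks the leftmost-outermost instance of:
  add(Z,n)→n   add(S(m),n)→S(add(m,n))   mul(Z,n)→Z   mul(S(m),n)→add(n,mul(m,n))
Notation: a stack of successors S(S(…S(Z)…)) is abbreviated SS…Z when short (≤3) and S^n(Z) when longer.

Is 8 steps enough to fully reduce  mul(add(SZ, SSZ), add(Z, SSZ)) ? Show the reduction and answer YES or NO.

Answer: NO — after 8 steps the term is S(S(add(add(Z, SSZ), mul(SZ, add(Z, SSZ))))), not yet normal

Derivation:
  start: mul(add(SZ, SSZ), add(Z, SSZ))
  step 1: mul(S(add(Z, SSZ)), add(Z, SSZ))
  step 2: add(add(Z, SSZ), mul(add(Z, SSZ), add(Z, SSZ)))
  step 3: add(SSZ, mul(add(Z, SSZ), add(Z, SSZ)))
  step 4: S(add(SZ, mul(add(Z, SSZ), add(Z, SSZ))))
  step 5: S(S(add(Z, mul(add(Z, SSZ), add(Z, SSZ)))))
  step 6: S(S(mul(add(Z, SSZ), add(Z, SSZ))))
  step 7: S(S(mul(SSZ, add(Z, SSZ))))
  step 8: S(S(add(add(Z, SSZ), mul(SZ, add(Z, SSZ)))))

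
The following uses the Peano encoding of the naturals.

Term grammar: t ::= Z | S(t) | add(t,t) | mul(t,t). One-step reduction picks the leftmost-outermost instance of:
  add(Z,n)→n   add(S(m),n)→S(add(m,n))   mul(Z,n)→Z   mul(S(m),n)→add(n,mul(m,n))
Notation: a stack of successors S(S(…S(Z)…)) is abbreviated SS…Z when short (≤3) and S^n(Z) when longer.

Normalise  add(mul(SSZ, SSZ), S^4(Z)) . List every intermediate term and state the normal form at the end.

Answer: normal form = S^8(Z)  (in 14 steps)

Reduction:
  start: add(mul(SSZ, SSZ), S^4(Z))
  [1] add(add(SSZ, mul(SZ, SSZ)), S^4(Z))
  [2] add(S(add(SZ, mul(SZ, SSZ))), S^4(Z))
  [3] S(add(add(SZ, mul(SZ, SSZ)), S^4(Z)))
  [4] S(add(S(add(Z, mul(SZ, SSZ))), S^4(Z)))
  [5] S(S(add(add(Z, mul(SZ, SSZ)), S^4(Z))))
  [6] S(S(add(mul(SZ, SSZ), S^4(Z))))
  [7] S(S(add(add(SSZ, mul(Z, SSZ)), S^4(Z))))
  [8] S(S(add(S(add(SZ, mul(Z, SSZ))), S^4(Z))))
  [9] S(S(S(add(add(SZ, mul(Z, SSZ)), S^4(Z)))))
  [10] S(S(S(add(S(add(Z, mul(Z, SSZ))), S^4(Z)))))
  [11] S(S(S(S(add(add(Z, mul(Z, SSZ)), S^4(Z))))))
  [12] S(S(S(S(add(mul(Z, SSZ), S^4(Z))))))
  [13] S(S(S(S(add(Z, S^4(Z))))))
  [14] S^8(Z)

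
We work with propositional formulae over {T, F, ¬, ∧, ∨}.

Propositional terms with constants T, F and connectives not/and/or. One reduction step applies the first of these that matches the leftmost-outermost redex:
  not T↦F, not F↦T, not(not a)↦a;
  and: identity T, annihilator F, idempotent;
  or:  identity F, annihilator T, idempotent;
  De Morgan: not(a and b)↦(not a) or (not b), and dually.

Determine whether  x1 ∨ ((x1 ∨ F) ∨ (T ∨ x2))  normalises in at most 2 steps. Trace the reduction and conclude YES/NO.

Answer: NO — after 2 steps the term is x1 ∨ (x1 ∨ T), not yet normal

Reduction:
  start: x1 ∨ ((x1 ∨ F) ∨ (T ∨ x2))
  [1] x1 ∨ (x1 ∨ (T ∨ x2))
  [2] x1 ∨ (x1 ∨ T)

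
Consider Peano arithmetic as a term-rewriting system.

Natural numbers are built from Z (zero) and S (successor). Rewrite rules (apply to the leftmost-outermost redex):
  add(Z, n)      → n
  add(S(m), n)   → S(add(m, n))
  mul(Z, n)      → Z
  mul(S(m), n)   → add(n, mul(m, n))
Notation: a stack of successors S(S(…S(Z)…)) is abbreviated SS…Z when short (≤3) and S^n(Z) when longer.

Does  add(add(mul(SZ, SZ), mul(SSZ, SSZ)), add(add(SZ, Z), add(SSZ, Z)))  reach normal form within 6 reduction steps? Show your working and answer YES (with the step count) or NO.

  start: add(add(mul(SZ, SZ), mul(SSZ, SSZ)), add(add(SZ, Z), add(SSZ, Z)))
  [1] add(add(add(SZ, mul(Z, SZ)), mul(SSZ, SSZ)), add(add(SZ, Z), add(SSZ, Z)))
  [2] add(add(S(add(Z, mul(Z, SZ))), mul(SSZ, SSZ)), add(add(SZ, Z), add(SSZ, Z)))
  [3] add(S(add(add(Z, mul(Z, SZ)), mul(SSZ, SSZ))), add(add(SZ, Z), add(SSZ, Z)))
  [4] S(add(add(add(Z, mul(Z, SZ)), mul(SSZ, SSZ)), add(add(SZ, Z), add(SSZ, Z))))
  [5] S(add(add(mul(Z, SZ), mul(SSZ, SSZ)), add(add(SZ, Z), add(SSZ, Z))))
  [6] S(add(add(Z, mul(SSZ, SSZ)), add(add(SZ, Z), add(SSZ, Z))))

Answer: NO — after 6 steps the term is S(add(add(Z, mul(SSZ, SSZ)), add(add(SZ, Z), add(SSZ, Z)))), not yet normal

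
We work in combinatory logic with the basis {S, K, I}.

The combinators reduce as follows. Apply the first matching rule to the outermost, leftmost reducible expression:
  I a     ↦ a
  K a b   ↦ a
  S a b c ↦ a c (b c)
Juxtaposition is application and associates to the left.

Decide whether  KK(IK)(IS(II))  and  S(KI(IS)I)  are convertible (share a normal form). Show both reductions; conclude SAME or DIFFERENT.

Answer: DIFFERENT — A ⇓ K(SI), B ⇓ SI

Working:
Term A:
  start: KK(IK)(IS(II))
  →1  K(IS(II))
  →2  K(S(II))
  →3  K(SI)

Term B:
  start: S(KI(IS)I)
  →1  S(II)
  →2  SI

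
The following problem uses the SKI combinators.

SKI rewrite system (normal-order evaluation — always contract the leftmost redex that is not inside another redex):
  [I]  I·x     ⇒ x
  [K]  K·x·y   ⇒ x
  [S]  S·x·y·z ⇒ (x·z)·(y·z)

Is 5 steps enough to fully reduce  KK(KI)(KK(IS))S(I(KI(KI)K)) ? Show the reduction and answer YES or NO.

  start: KK(KI)(KK(IS))S(I(KI(KI)K))
  [1] K(KK(IS))S(I(KI(KI)K))
  [2] KK(IS)(I(KI(KI)K))
  [3] K(I(KI(KI)K))
  [4] K(KI(KI)K)
  [5] K(IK)

Answer: NO — after 5 steps the term is K(IK), not yet normal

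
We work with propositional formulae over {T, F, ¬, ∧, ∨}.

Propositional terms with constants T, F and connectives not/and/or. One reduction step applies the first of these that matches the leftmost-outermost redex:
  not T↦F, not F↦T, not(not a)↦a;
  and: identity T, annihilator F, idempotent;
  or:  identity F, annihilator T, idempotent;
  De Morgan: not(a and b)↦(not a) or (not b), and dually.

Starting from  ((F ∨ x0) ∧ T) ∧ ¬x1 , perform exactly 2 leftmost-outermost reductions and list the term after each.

Answer: after 2 steps: x0 ∧ ¬x1

Derivation:
  start: ((F ∨ x0) ∧ T) ∧ ¬x1
  →1  (F ∨ x0) ∧ ¬x1
  →2  x0 ∧ ¬x1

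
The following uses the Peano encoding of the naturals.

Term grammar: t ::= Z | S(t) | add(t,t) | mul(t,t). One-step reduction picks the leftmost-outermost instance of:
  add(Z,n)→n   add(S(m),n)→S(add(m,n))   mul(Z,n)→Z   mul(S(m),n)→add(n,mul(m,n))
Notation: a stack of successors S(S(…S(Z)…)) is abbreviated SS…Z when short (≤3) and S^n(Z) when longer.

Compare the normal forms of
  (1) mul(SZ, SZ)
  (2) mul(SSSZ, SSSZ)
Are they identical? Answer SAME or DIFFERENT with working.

Answer: DIFFERENT — A ⇓ SZ, B ⇓ S^9(Z)

Reduction:
Term A:
  start: mul(SZ, SZ)
  step 1: add(SZ, mul(Z, SZ))
  step 2: S(add(Z, mul(Z, SZ)))
  step 3: S(mul(Z, SZ))
  step 4: SZ

Term B:
  start: mul(SSSZ, SSSZ)
  step 1: add(SSSZ, mul(SSZ, SSSZ))
  step 2: S(add(SSZ, mul(SSZ, SSSZ)))
  step 3: S(S(add(SZ, mul(SSZ, SSSZ))))
  step 4: S(S(S(add(Z, mul(SSZ, SSSZ)))))
  step 5: S(S(S(mul(SSZ, SSSZ))))
  step 6: S(S(S(add(SSSZ, mul(SZ, SSSZ)))))
  step 7: S(S(S(S(add(SSZ, mul(SZ, SSSZ))))))
  step 8: S(S(S(S(S(add(SZ, mul(SZ, SSSZ)))))))
  step 9: S(S(S(S(S(S(add(Z, mul(SZ, SSSZ))))))))
  step 10: S(S(S(S(S(S(mul(SZ, SSSZ)))))))
  step 11: S(S(S(S(S(S(add(SSSZ, mul(Z, SSSZ))))))))
  step 12: S(S(S(S(S(S(S(add(SSZ, mul(Z, SSSZ)))))))))
  step 13: S(S(S(S(S(S(S(S(add(SZ, mul(Z, SSSZ))))))))))
  step 14: S(S(S(S(S(S(S(S(S(add(Z, mul(Z, SSSZ)))))))))))
  step 15: S(S(S(S(S(S(S(S(S(mul(Z, SSSZ))))))))))
  step 16: S^9(Z)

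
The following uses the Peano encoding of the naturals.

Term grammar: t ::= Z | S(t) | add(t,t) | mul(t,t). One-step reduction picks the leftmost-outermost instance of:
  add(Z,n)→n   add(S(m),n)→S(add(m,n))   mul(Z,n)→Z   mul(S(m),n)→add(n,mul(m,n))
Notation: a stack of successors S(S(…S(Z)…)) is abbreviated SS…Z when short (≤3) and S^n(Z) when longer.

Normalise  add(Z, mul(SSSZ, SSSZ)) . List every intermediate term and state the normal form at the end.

  start: add(Z, mul(SSSZ, SSSZ))
  step 1: mul(SSSZ, SSSZ)
  step 2: add(SSSZ, mul(SSZ, SSSZ))
  step 3: S(add(SSZ, mul(SSZ, SSSZ)))
  step 4: S(S(add(SZ, mul(SSZ, SSSZ))))
  step 5: S(S(S(add(Z, mul(SSZ, SSSZ)))))
  step 6: S(S(S(mul(SSZ, SSSZ))))
  step 7: S(S(S(add(SSSZ, mul(SZ, SSSZ)))))
  step 8: S(S(S(S(add(SSZ, mul(SZ, SSSZ))))))
  step 9: S(S(S(S(S(add(SZ, mul(SZ, SSSZ)))))))
  step 10: S(S(S(S(S(S(add(Z, mul(SZ, SSSZ))))))))
  step 11: S(S(S(S(S(S(mul(SZ, SSSZ)))))))
  step 12: S(S(S(S(S(S(add(SSSZ, mul(Z, SSSZ))))))))
  step 13: S(S(S(S(S(S(S(add(SSZ, mul(Z, SSSZ)))))))))
  step 14: S(S(S(S(S(S(S(S(add(SZ, mul(Z, SSSZ))))))))))
  step 15: S(S(S(S(S(S(S(S(S(add(Z, mul(Z, SSSZ)))))))))))
  step 16: S(S(S(S(S(S(S(S(S(mul(Z, SSSZ))))))))))
  step 17: S^9(Z)

Answer: normal form = S^9(Z)  (in 17 steps)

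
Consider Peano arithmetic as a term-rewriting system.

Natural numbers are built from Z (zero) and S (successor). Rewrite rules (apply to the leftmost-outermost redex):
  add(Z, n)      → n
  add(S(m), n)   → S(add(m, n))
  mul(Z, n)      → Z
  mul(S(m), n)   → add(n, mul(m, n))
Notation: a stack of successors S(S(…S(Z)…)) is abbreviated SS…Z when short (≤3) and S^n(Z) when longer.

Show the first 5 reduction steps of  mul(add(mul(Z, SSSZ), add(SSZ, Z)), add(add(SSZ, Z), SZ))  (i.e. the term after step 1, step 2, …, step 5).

  start: mul(add(mul(Z, SSSZ), add(SSZ, Z)), add(add(SSZ, Z), SZ))
  →1  mul(add(Z, add(SSZ, Z)), add(add(SSZ, Z), SZ))
  →2  mul(add(SSZ, Z), add(add(SSZ, Z), SZ))
  →3  mul(S(add(SZ, Z)), add(add(SSZ, Z), SZ))
  →4  add(add(add(SSZ, Z), SZ), mul(add(SZ, Z), add(add(SSZ, Z), SZ)))
  →5  add(add(S(add(SZ, Z)), SZ), mul(add(SZ, Z), add(add(SSZ, Z), SZ)))

Answer: after 5 steps: add(add(S(add(SZ, Z)), SZ), mul(add(SZ, Z), add(add(SSZ, Z), SZ)))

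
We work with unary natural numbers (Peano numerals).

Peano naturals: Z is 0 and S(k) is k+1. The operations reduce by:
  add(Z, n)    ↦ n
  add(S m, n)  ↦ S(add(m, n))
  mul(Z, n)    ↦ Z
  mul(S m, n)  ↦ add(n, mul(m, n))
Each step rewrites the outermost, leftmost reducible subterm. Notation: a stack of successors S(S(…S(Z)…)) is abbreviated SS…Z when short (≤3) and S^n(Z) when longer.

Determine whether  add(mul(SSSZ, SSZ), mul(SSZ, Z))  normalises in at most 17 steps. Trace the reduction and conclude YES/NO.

Answer: NO — after 17 steps the term is S(S(S(S(S(S(add(add(Z, mul(Z, SSZ)), mul(SSZ, Z)))))))), not yet normal

Working:
  start: add(mul(SSSZ, SSZ), mul(SSZ, Z))
  [1] add(add(SSZ, mul(SSZ, SSZ)), mul(SSZ, Z))
  [2] add(S(add(SZ, mul(SSZ, SSZ))), mul(SSZ, Z))
  [3] S(add(add(SZ, mul(SSZ, SSZ)), mul(SSZ, Z)))
  [4] S(add(S(add(Z, mul(SSZ, SSZ))), mul(SSZ, Z)))
  [5] S(S(add(add(Z, mul(SSZ, SSZ)), mul(SSZ, Z))))
  [6] S(S(add(mul(SSZ, SSZ), mul(SSZ, Z))))
  [7] S(S(add(add(SSZ, mul(SZ, SSZ)), mul(SSZ, Z))))
  [8] S(S(add(S(add(SZ, mul(SZ, SSZ))), mul(SSZ, Z))))
  [9] S(S(S(add(add(SZ, mul(SZ, SSZ)), mul(SSZ, Z)))))
  [10] S(S(S(add(S(add(Z, mul(SZ, SSZ))), mul(SSZ, Z)))))
  [11] S(S(S(S(add(add(Z, mul(SZ, SSZ)), mul(SSZ, Z))))))
  [12] S(S(S(S(add(mul(SZ, SSZ), mul(SSZ, Z))))))
  [13] S(S(S(S(add(add(SSZ, mul(Z, SSZ)), mul(SSZ, Z))))))
  [14] S(S(S(S(add(S(add(SZ, mul(Z, SSZ))), mul(SSZ, Z))))))
  [15] S(S(S(S(S(add(add(SZ, mul(Z, SSZ)), mul(SSZ, Z)))))))
  [16] S(S(S(S(S(add(S(add(Z, mul(Z, SSZ))), mul(SSZ, Z)))))))
  [17] S(S(S(S(S(S(add(add(Z, mul(Z, SSZ)), mul(SSZ, Z))))))))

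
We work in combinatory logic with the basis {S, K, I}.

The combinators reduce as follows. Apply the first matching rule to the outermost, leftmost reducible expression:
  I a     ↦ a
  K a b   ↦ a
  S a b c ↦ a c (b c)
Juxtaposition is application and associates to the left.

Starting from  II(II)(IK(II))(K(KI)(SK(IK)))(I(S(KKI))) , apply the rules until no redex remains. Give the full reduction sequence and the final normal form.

  start: II(II)(IK(II))(K(KI)(SK(IK)))(I(S(KKI)))
  →1  I(II)(IK(II))(K(KI)(SK(IK)))(I(S(KKI)))
  →2  II(IK(II))(K(KI)(SK(IK)))(I(S(KKI)))
  →3  I(IK(II))(K(KI)(SK(IK)))(I(S(KKI)))
  →4  IK(II)(K(KI)(SK(IK)))(I(S(KKI)))
  →5  K(II)(K(KI)(SK(IK)))(I(S(KKI)))
  →6  II(I(S(KKI)))
  →7  I(I(S(KKI)))
  →8  I(S(KKI))
  →9  S(KKI)
  →10  SK

Answer: normal form = SK  (in 10 steps)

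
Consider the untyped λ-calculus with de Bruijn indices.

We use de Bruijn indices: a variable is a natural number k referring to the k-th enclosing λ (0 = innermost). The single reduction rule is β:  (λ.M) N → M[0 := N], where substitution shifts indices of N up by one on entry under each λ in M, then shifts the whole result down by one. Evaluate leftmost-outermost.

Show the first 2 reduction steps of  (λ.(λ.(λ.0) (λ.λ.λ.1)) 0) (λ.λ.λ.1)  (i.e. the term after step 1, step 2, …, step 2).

Answer: after 2 steps: (λ.0) (λ.λ.λ.1)

Working:
  start: (λ.(λ.(λ.0) (λ.λ.λ.1)) 0) (λ.λ.λ.1)
  [1] (λ.(λ.0) (λ.λ.λ.1)) (λ.λ.λ.1)
  [2] (λ.0) (λ.λ.λ.1)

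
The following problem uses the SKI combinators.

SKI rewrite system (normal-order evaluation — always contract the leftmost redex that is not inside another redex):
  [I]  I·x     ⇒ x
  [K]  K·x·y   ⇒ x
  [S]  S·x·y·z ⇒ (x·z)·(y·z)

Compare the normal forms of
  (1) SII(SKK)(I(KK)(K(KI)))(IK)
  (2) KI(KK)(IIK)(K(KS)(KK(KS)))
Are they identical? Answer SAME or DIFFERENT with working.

Answer: DIFFERENT — A ⇓ KK, B ⇓ K(KS)

Reduction:
Term A:
  start: SII(SKK)(I(KK)(K(KI)))(IK)
  →1  I(SKK)(I(SKK))(I(KK)(K(KI)))(IK)
  →2  SKK(I(SKK))(I(KK)(K(KI)))(IK)
  →3  K(I(SKK))(K(I(SKK)))(I(KK)(K(KI)))(IK)
  →4  I(SKK)(I(KK)(K(KI)))(IK)
  →5  SKK(I(KK)(K(KI)))(IK)
  →6  K(I(KK)(K(KI)))(K(I(KK)(K(KI))))(IK)
  →7  I(KK)(K(KI))(IK)
  →8  KK(K(KI))(IK)
  →9  K(IK)
  →10  KK

Term B:
  start: KI(KK)(IIK)(K(KS)(KK(KS)))
  →1  I(IIK)(K(KS)(KK(KS)))
  →2  IIK(K(KS)(KK(KS)))
  →3  IK(K(KS)(KK(KS)))
  →4  K(K(KS)(KK(KS)))
  →5  K(KS)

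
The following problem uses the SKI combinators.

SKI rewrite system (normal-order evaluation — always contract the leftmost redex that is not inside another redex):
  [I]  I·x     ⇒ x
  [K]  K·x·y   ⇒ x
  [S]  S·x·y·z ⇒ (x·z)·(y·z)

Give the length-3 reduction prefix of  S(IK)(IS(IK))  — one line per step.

  start: S(IK)(IS(IK))
  →1  SK(IS(IK))
  →2  SK(S(IK))
  →3  SK(SK)

Answer: after 3 steps: SK(SK)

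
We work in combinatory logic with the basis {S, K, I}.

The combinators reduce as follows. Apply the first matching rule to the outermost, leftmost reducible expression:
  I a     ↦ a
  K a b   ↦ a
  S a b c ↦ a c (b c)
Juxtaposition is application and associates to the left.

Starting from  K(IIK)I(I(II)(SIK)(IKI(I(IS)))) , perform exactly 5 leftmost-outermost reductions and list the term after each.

  start: K(IIK)I(I(II)(SIK)(IKI(I(IS))))
  →1  IIK(I(II)(SIK)(IKI(I(IS))))
  →2  IK(I(II)(SIK)(IKI(I(IS))))
  →3  K(I(II)(SIK)(IKI(I(IS))))
  →4  K(II(SIK)(IKI(I(IS))))
  →5  K(I(SIK)(IKI(I(IS))))

Answer: after 5 steps: K(I(SIK)(IKI(I(IS))))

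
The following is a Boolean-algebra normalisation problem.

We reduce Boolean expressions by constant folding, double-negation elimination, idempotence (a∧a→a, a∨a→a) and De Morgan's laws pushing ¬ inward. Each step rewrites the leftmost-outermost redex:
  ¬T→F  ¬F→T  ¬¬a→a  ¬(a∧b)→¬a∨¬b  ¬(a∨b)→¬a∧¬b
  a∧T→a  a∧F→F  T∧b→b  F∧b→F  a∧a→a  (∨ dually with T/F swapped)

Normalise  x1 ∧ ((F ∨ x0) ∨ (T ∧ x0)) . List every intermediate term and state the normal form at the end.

  start: x1 ∧ ((F ∨ x0) ∨ (T ∧ x0))
  step 1: x1 ∧ (x0 ∨ (T ∧ x0))
  step 2: x1 ∧ (x0 ∨ x0)
  step 3: x1 ∧ x0

Answer: normal form = x1 ∧ x0  (in 3 steps)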